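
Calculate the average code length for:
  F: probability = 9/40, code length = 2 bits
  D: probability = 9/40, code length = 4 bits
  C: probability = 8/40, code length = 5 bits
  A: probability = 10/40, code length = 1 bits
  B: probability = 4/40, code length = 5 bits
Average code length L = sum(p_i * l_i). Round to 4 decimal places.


Weighted contributions p_i * l_i:
  F: (9/40) * 2 = 18/40
  D: (9/40) * 4 = 36/40
  C: (8/40) * 5 = 40/40
  A: (10/40) * 1 = 10/40
  B: (4/40) * 5 = 20/40
Sum = (18 + 36 + 40 + 10 + 20)/40 = 124/40

L = 124/40 = 3.1000 bits/symbol


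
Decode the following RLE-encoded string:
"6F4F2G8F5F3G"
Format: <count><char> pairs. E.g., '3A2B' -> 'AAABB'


Expanding each <count><char> pair:
  6F -> 'FFFFFF'
  4F -> 'FFFF'
  2G -> 'GG'
  8F -> 'FFFFFFFF'
  5F -> 'FFFFF'
  3G -> 'GGG'

Decoded = FFFFFFFFFFGGFFFFFFFFFFFFFGGG


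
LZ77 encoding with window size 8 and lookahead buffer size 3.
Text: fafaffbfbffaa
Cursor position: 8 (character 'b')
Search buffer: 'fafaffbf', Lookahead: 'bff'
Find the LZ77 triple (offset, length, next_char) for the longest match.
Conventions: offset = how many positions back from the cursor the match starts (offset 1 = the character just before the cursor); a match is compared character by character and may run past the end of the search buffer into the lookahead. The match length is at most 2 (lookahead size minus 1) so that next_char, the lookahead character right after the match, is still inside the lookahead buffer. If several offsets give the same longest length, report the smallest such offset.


Try each offset into the search buffer:
  offset=1 (pos 7, char 'f'): match length 0
  offset=2 (pos 6, char 'b'): match length 2
  offset=3 (pos 5, char 'f'): match length 0
  offset=4 (pos 4, char 'f'): match length 0
  offset=5 (pos 3, char 'a'): match length 0
  offset=6 (pos 2, char 'f'): match length 0
  offset=7 (pos 1, char 'a'): match length 0
  offset=8 (pos 0, char 'f'): match length 0
Longest match has length 2 at offset 2.
next_char = character at position 8 + 2 = 10 -> 'f'

Best match: offset=2, length=2 (matching 'bf' starting at position 6)
LZ77 triple: (2, 2, 'f')


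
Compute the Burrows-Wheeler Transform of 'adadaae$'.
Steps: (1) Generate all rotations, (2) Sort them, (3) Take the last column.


Rotations (sorted):
  0: $adadaae -> last char: e
  1: aae$adad -> last char: d
  2: adaae$ad -> last char: d
  3: adadaae$ -> last char: $
  4: ae$adada -> last char: a
  5: daae$ada -> last char: a
  6: dadaae$a -> last char: a
  7: e$adadaa -> last char: a


BWT = edd$aaaa


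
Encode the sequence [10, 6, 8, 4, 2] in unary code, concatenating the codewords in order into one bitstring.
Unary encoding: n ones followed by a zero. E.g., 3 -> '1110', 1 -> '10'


Encode each number as n ones followed by a terminating 0:
  10 -> 11111111110 (11 bits)
  6 -> 1111110 (7 bits)
  8 -> 111111110 (9 bits)
  4 -> 11110 (5 bits)
  2 -> 110 (3 bits)
Total length = 11 + 7 + 9 + 5 + 3 = 35 bits.

Unary([10, 6, 8, 4, 2]) = 11111111110111111011111111011110110 (35 bits)


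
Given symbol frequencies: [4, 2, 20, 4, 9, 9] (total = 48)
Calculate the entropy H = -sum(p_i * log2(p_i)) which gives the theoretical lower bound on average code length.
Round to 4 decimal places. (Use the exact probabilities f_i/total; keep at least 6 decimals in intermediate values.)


Per-symbol terms -p_i * log2(p_i) with p_i = f_i/48:
  p = 4/48 = 0.083333: log2(p) = -3.584963, -p*log2(p) = 0.298747
  p = 2/48 = 0.041667: log2(p) = -4.584963, -p*log2(p) = 0.191040
  p = 20/48 = 0.416667: log2(p) = -1.263034, -p*log2(p) = 0.526264
  p = 4/48 = 0.083333: log2(p) = -3.584963, -p*log2(p) = 0.298747
  p = 9/48 = 0.187500: log2(p) = -2.415037, -p*log2(p) = 0.452820
  p = 9/48 = 0.187500: log2(p) = -2.415037, -p*log2(p) = 0.452820
H = 0.298747 + 0.191040 + 0.526264 + 0.298747 + 0.452820 + 0.452820 = 2.220438

H = 2.2204 bits/symbol


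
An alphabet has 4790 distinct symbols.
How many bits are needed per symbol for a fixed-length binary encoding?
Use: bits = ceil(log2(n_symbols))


log2(4790) = 12.2258
Bracket: 2^12 = 4096 < 4790 <= 2^13 = 8192
So ceil(log2(4790)) = 13

bits = ceil(log2(4790)) = ceil(12.2258) = 13 bits


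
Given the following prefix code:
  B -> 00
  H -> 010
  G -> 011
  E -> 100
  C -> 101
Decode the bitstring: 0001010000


Decoding step by step:
Bits 00 -> B
Bits 010 -> H
Bits 100 -> E
Bits 00 -> B


Decoded message: BHEB


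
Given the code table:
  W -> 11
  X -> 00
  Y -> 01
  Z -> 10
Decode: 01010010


Decoding:
01 -> Y
01 -> Y
00 -> X
10 -> Z


Result: YYXZ


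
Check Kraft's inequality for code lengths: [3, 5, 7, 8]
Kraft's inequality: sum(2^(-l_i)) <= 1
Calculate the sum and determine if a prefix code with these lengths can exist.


Sum = 2^(-3) + 2^(-5) + 2^(-7) + 2^(-8)
    = 0.125 + 0.03125 + 0.0078125 + 0.00390625
    = 43/256 = 0.16796875
Since 0.16796875 <= 1, Kraft's inequality IS satisfied.
A prefix code with these lengths CAN exist.

Kraft sum = 0.16796875. Satisfied.


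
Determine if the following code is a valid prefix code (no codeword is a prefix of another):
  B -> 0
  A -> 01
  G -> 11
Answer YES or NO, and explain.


Checking each pair (does one codeword prefix another?):
  B='0' vs A='01': prefix -- VIOLATION

NO -- this is NOT a valid prefix code. B (0) is a prefix of A (01).


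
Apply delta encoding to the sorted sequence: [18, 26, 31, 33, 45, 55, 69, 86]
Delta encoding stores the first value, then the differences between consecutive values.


First value: 18
Deltas:
  26 - 18 = 8
  31 - 26 = 5
  33 - 31 = 2
  45 - 33 = 12
  55 - 45 = 10
  69 - 55 = 14
  86 - 69 = 17


Delta encoded: [18, 8, 5, 2, 12, 10, 14, 17]


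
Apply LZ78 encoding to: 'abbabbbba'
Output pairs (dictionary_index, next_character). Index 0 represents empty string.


LZ78 encoding steps:
Dictionary: {0: ''}
Step 1: w='' (idx 0), next='a' -> output (0, 'a'), add 'a' as idx 1
Step 2: w='' (idx 0), next='b' -> output (0, 'b'), add 'b' as idx 2
Step 3: w='b' (idx 2), next='a' -> output (2, 'a'), add 'ba' as idx 3
Step 4: w='b' (idx 2), next='b' -> output (2, 'b'), add 'bb' as idx 4
Step 5: w='bb' (idx 4), next='a' -> output (4, 'a'), add 'bba' as idx 5


Encoded: [(0, 'a'), (0, 'b'), (2, 'a'), (2, 'b'), (4, 'a')]


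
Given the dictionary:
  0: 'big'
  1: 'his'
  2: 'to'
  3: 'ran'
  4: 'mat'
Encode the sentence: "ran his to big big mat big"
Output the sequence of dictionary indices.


Look up each word in the dictionary:
  'ran' -> 3
  'his' -> 1
  'to' -> 2
  'big' -> 0
  'big' -> 0
  'mat' -> 4
  'big' -> 0

Encoded: [3, 1, 2, 0, 0, 4, 0]


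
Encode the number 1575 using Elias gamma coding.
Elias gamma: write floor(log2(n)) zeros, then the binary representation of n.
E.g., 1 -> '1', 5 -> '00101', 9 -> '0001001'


num_bits = floor(log2(1575)) + 1 = 11
leading_zeros = num_bits - 1 = 10
binary(1575) = 11000100111

Elias gamma(1575) = '0000000000' + '11000100111' = 000000000011000100111 (21 bits)


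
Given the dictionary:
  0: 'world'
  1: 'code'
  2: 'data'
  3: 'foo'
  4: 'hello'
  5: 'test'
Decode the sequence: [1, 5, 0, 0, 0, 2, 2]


Look up each index in the dictionary:
  1 -> 'code'
  5 -> 'test'
  0 -> 'world'
  0 -> 'world'
  0 -> 'world'
  2 -> 'data'
  2 -> 'data'

Decoded: "code test world world world data data"


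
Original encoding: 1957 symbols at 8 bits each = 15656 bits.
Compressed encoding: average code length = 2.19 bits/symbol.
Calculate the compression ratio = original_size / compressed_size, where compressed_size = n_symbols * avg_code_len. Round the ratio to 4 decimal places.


original_size = n_symbols * orig_bits = 1957 * 8 = 15656 bits
compressed_size = n_symbols * avg_code_len = 1957 * 2.19 = 4285.83 bits
ratio = original_size / compressed_size = 15656 / 4285.83 = 3.653

Compression ratio = 3.653


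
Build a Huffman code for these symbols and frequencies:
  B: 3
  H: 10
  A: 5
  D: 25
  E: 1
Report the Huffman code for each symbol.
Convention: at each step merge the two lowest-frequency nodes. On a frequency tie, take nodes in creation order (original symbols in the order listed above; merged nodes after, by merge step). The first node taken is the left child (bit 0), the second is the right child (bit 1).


Huffman tree construction:
Step 1: Merge E(1) + B(3) = 4
Step 2: Merge (E+B)(4) + A(5) = 9
Step 3: Merge ((E+B)+A)(9) + H(10) = 19
Step 4: Merge (((E+B)+A)+H)(19) + D(25) = 44
Read each symbol's code off the tree from the root (left child = 0, right child = 1).

Codes:
  B: 0001 (length 4)
  H: 01 (length 2)
  A: 001 (length 3)
  D: 1 (length 1)
  E: 0000 (length 4)
Average code length: 76/44 = 1.7273 bits/symbol


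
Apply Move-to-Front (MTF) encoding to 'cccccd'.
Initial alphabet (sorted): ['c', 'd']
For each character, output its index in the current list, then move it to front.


MTF encoding:
'c': index 0 in ['c', 'd'] -> ['c', 'd']
'c': index 0 in ['c', 'd'] -> ['c', 'd']
'c': index 0 in ['c', 'd'] -> ['c', 'd']
'c': index 0 in ['c', 'd'] -> ['c', 'd']
'c': index 0 in ['c', 'd'] -> ['c', 'd']
'd': index 1 in ['c', 'd'] -> ['d', 'c']


Output: [0, 0, 0, 0, 0, 1]


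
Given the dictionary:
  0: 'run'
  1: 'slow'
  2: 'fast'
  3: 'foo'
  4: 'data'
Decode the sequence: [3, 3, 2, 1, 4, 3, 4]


Look up each index in the dictionary:
  3 -> 'foo'
  3 -> 'foo'
  2 -> 'fast'
  1 -> 'slow'
  4 -> 'data'
  3 -> 'foo'
  4 -> 'data'

Decoded: "foo foo fast slow data foo data"


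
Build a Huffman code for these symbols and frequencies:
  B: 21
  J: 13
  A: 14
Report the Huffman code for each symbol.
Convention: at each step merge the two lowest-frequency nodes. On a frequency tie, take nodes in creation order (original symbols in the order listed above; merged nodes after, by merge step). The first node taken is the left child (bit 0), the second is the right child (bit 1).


Huffman tree construction:
Step 1: Merge J(13) + A(14) = 27
Step 2: Merge B(21) + (J+A)(27) = 48
Read each symbol's code off the tree from the root (left child = 0, right child = 1).

Codes:
  B: 0 (length 1)
  J: 10 (length 2)
  A: 11 (length 2)
Average code length: 75/48 = 1.5625 bits/symbol


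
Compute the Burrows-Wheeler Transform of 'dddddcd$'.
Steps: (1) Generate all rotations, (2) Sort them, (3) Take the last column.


Rotations (sorted):
  0: $dddddcd -> last char: d
  1: cd$ddddd -> last char: d
  2: d$dddddc -> last char: c
  3: dcd$dddd -> last char: d
  4: ddcd$ddd -> last char: d
  5: dddcd$dd -> last char: d
  6: ddddcd$d -> last char: d
  7: dddddcd$ -> last char: $


BWT = ddcdddd$


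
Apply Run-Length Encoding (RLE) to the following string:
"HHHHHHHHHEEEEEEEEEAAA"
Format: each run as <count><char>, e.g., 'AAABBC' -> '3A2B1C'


Scanning runs left to right:
  i=0: run of 'H' x 9 -> '9H'
  i=9: run of 'E' x 9 -> '9E'
  i=18: run of 'A' x 3 -> '3A'

RLE = 9H9E3A


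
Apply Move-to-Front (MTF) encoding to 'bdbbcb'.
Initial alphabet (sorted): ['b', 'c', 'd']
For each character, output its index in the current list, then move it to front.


MTF encoding:
'b': index 0 in ['b', 'c', 'd'] -> ['b', 'c', 'd']
'd': index 2 in ['b', 'c', 'd'] -> ['d', 'b', 'c']
'b': index 1 in ['d', 'b', 'c'] -> ['b', 'd', 'c']
'b': index 0 in ['b', 'd', 'c'] -> ['b', 'd', 'c']
'c': index 2 in ['b', 'd', 'c'] -> ['c', 'b', 'd']
'b': index 1 in ['c', 'b', 'd'] -> ['b', 'c', 'd']


Output: [0, 2, 1, 0, 2, 1]


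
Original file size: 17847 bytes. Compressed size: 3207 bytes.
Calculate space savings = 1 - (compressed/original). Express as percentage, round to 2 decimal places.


ratio = compressed/original = 3207/17847 = 0.179694
savings = 1 - ratio = 1 - 0.179694 = 0.820306
as a percentage: 0.820306 * 100 = 82.03%

Space savings = 1 - 3207/17847 = 82.03%


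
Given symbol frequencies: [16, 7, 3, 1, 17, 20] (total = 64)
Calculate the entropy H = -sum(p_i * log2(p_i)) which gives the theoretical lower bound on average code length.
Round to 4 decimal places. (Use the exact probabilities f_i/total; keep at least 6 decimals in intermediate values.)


Per-symbol terms -p_i * log2(p_i) with p_i = f_i/64:
  p = 16/64 = 0.250000: log2(p) = -2.000000, -p*log2(p) = 0.500000
  p = 7/64 = 0.109375: log2(p) = -3.192645, -p*log2(p) = 0.349196
  p = 3/64 = 0.046875: log2(p) = -4.415037, -p*log2(p) = 0.206955
  p = 1/64 = 0.015625: log2(p) = -6.000000, -p*log2(p) = 0.093750
  p = 17/64 = 0.265625: log2(p) = -1.912537, -p*log2(p) = 0.508018
  p = 20/64 = 0.312500: log2(p) = -1.678072, -p*log2(p) = 0.524397
H = 0.500000 + 0.349196 + 0.206955 + 0.093750 + 0.508018 + 0.524397 = 2.182316

H = 2.1823 bits/symbol


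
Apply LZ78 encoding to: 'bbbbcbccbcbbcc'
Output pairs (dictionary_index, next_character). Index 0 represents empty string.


LZ78 encoding steps:
Dictionary: {0: ''}
Step 1: w='' (idx 0), next='b' -> output (0, 'b'), add 'b' as idx 1
Step 2: w='b' (idx 1), next='b' -> output (1, 'b'), add 'bb' as idx 2
Step 3: w='b' (idx 1), next='c' -> output (1, 'c'), add 'bc' as idx 3
Step 4: w='bc' (idx 3), next='c' -> output (3, 'c'), add 'bcc' as idx 4
Step 5: w='bc' (idx 3), next='b' -> output (3, 'b'), add 'bcb' as idx 5
Step 6: w='bcc' (idx 4), end of input -> output (4, '')


Encoded: [(0, 'b'), (1, 'b'), (1, 'c'), (3, 'c'), (3, 'b'), (4, '')]


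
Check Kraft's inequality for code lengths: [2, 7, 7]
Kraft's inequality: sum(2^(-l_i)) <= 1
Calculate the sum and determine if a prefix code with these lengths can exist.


Sum = 2^(-2) + 2^(-7) + 2^(-7)
    = 0.25 + 0.0078125 + 0.0078125
    = 34/128 = 0.265625
Since 0.265625 <= 1, Kraft's inequality IS satisfied.
A prefix code with these lengths CAN exist.

Kraft sum = 0.265625. Satisfied.


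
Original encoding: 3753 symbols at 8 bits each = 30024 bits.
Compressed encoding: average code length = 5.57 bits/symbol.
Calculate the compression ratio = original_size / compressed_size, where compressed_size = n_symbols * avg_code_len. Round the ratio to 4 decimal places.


original_size = n_symbols * orig_bits = 3753 * 8 = 30024 bits
compressed_size = n_symbols * avg_code_len = 3753 * 5.57 = 20904.21 bits
ratio = original_size / compressed_size = 30024 / 20904.21 = 1.4363

Compression ratio = 1.4363


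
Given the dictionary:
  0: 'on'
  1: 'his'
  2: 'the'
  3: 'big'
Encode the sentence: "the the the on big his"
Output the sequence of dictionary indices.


Look up each word in the dictionary:
  'the' -> 2
  'the' -> 2
  'the' -> 2
  'on' -> 0
  'big' -> 3
  'his' -> 1

Encoded: [2, 2, 2, 0, 3, 1]


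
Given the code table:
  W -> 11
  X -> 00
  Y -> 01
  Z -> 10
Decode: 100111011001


Decoding:
10 -> Z
01 -> Y
11 -> W
01 -> Y
10 -> Z
01 -> Y


Result: ZYWYZY


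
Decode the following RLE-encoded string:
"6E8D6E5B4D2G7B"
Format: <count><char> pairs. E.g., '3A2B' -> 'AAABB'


Expanding each <count><char> pair:
  6E -> 'EEEEEE'
  8D -> 'DDDDDDDD'
  6E -> 'EEEEEE'
  5B -> 'BBBBB'
  4D -> 'DDDD'
  2G -> 'GG'
  7B -> 'BBBBBBB'

Decoded = EEEEEEDDDDDDDDEEEEEEBBBBBDDDDGGBBBBBBB


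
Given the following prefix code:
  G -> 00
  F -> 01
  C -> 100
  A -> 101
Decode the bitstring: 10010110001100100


Decoding step by step:
Bits 100 -> C
Bits 101 -> A
Bits 100 -> C
Bits 01 -> F
Bits 100 -> C
Bits 100 -> C


Decoded message: CACFCC


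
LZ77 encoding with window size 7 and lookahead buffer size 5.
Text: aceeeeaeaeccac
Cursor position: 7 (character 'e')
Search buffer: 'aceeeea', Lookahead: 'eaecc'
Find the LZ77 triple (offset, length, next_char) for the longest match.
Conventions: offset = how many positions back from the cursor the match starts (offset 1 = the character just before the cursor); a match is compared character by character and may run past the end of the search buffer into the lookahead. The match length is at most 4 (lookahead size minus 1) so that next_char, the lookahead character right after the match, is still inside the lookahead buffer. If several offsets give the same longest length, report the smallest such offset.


Try each offset into the search buffer:
  offset=1 (pos 6, char 'a'): match length 0
  offset=2 (pos 5, char 'e'): match length 3
  offset=3 (pos 4, char 'e'): match length 1
  offset=4 (pos 3, char 'e'): match length 1
  offset=5 (pos 2, char 'e'): match length 1
  offset=6 (pos 1, char 'c'): match length 0
  offset=7 (pos 0, char 'a'): match length 0
Longest match has length 3 at offset 2.
next_char = character at position 7 + 3 = 10 -> 'c'

Best match: offset=2, length=3 (matching 'eae' starting at position 5)
LZ77 triple: (2, 3, 'c')


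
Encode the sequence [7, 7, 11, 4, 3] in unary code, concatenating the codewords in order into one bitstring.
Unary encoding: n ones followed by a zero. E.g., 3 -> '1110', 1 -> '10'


Encode each number as n ones followed by a terminating 0:
  7 -> 11111110 (8 bits)
  7 -> 11111110 (8 bits)
  11 -> 111111111110 (12 bits)
  4 -> 11110 (5 bits)
  3 -> 1110 (4 bits)
Total length = 8 + 8 + 12 + 5 + 4 = 37 bits.

Unary([7, 7, 11, 4, 3]) = 1111111011111110111111111110111101110 (37 bits)


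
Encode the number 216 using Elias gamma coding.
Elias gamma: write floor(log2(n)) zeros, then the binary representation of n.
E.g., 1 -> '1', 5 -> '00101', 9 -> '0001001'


num_bits = floor(log2(216)) + 1 = 8
leading_zeros = num_bits - 1 = 7
binary(216) = 11011000

Elias gamma(216) = '0000000' + '11011000' = 000000011011000 (15 bits)


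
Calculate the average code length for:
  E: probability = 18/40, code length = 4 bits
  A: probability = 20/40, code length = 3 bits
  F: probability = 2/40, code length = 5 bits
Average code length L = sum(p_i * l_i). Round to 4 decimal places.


Weighted contributions p_i * l_i:
  E: (18/40) * 4 = 72/40
  A: (20/40) * 3 = 60/40
  F: (2/40) * 5 = 10/40
Sum = (72 + 60 + 10)/40 = 142/40

L = 142/40 = 3.5500 bits/symbol


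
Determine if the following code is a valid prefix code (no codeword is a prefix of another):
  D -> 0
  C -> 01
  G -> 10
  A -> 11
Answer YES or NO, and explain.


Checking each pair (does one codeword prefix another?):
  D='0' vs C='01': prefix -- VIOLATION

NO -- this is NOT a valid prefix code. D (0) is a prefix of C (01).


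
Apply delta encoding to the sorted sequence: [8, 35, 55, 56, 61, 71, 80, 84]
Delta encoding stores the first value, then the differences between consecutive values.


First value: 8
Deltas:
  35 - 8 = 27
  55 - 35 = 20
  56 - 55 = 1
  61 - 56 = 5
  71 - 61 = 10
  80 - 71 = 9
  84 - 80 = 4


Delta encoded: [8, 27, 20, 1, 5, 10, 9, 4]


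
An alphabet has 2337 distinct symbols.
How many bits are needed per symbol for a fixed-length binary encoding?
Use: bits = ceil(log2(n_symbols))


log2(2337) = 11.1904
Bracket: 2^11 = 2048 < 2337 <= 2^12 = 4096
So ceil(log2(2337)) = 12

bits = ceil(log2(2337)) = ceil(11.1904) = 12 bits


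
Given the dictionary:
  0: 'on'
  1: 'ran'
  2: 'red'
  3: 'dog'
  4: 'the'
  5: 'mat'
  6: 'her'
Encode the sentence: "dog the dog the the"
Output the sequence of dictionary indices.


Look up each word in the dictionary:
  'dog' -> 3
  'the' -> 4
  'dog' -> 3
  'the' -> 4
  'the' -> 4

Encoded: [3, 4, 3, 4, 4]


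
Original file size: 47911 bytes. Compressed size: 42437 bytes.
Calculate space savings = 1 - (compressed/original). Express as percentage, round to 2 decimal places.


ratio = compressed/original = 42437/47911 = 0.885746
savings = 1 - ratio = 1 - 0.885746 = 0.114254
as a percentage: 0.114254 * 100 = 11.43%

Space savings = 1 - 42437/47911 = 11.43%


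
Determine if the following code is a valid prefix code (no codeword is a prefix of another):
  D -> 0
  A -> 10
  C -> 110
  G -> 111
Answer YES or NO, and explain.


Checking each pair (does one codeword prefix another?):
  D='0' vs A='10': no prefix
  D='0' vs C='110': no prefix
  D='0' vs G='111': no prefix
  A='10' vs D='0': no prefix
  A='10' vs C='110': no prefix
  A='10' vs G='111': no prefix
  C='110' vs D='0': no prefix
  C='110' vs A='10': no prefix
  C='110' vs G='111': no prefix
  G='111' vs D='0': no prefix
  G='111' vs A='10': no prefix
  G='111' vs C='110': no prefix
No violation found over all pairs.

YES -- this is a valid prefix code. No codeword is a prefix of any other codeword.


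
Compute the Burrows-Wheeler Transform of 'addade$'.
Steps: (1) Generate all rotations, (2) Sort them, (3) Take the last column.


Rotations (sorted):
  0: $addade -> last char: e
  1: addade$ -> last char: $
  2: ade$add -> last char: d
  3: dade$ad -> last char: d
  4: ddade$a -> last char: a
  5: de$adda -> last char: a
  6: e$addad -> last char: d


BWT = e$ddaad


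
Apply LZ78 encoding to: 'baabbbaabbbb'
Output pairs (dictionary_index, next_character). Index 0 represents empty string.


LZ78 encoding steps:
Dictionary: {0: ''}
Step 1: w='' (idx 0), next='b' -> output (0, 'b'), add 'b' as idx 1
Step 2: w='' (idx 0), next='a' -> output (0, 'a'), add 'a' as idx 2
Step 3: w='a' (idx 2), next='b' -> output (2, 'b'), add 'ab' as idx 3
Step 4: w='b' (idx 1), next='b' -> output (1, 'b'), add 'bb' as idx 4
Step 5: w='a' (idx 2), next='a' -> output (2, 'a'), add 'aa' as idx 5
Step 6: w='bb' (idx 4), next='b' -> output (4, 'b'), add 'bbb' as idx 6
Step 7: w='b' (idx 1), end of input -> output (1, '')


Encoded: [(0, 'b'), (0, 'a'), (2, 'b'), (1, 'b'), (2, 'a'), (4, 'b'), (1, '')]


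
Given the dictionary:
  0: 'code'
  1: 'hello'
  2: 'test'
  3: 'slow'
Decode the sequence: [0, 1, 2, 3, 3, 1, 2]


Look up each index in the dictionary:
  0 -> 'code'
  1 -> 'hello'
  2 -> 'test'
  3 -> 'slow'
  3 -> 'slow'
  1 -> 'hello'
  2 -> 'test'

Decoded: "code hello test slow slow hello test"


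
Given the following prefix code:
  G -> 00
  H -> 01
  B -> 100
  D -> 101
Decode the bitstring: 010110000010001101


Decoding step by step:
Bits 01 -> H
Bits 01 -> H
Bits 100 -> B
Bits 00 -> G
Bits 01 -> H
Bits 00 -> G
Bits 01 -> H
Bits 101 -> D


Decoded message: HHBGHGHD


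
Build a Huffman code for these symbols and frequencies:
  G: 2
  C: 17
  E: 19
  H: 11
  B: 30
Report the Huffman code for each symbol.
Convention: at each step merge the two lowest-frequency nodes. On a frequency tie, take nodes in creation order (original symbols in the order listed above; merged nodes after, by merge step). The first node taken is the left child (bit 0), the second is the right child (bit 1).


Huffman tree construction:
Step 1: Merge G(2) + H(11) = 13
Step 2: Merge (G+H)(13) + C(17) = 30
Step 3: Merge E(19) + B(30) = 49
Step 4: Merge ((G+H)+C)(30) + (E+B)(49) = 79
Read each symbol's code off the tree from the root (left child = 0, right child = 1).

Codes:
  G: 000 (length 3)
  C: 01 (length 2)
  E: 10 (length 2)
  H: 001 (length 3)
  B: 11 (length 2)
Average code length: 171/79 = 2.1646 bits/symbol


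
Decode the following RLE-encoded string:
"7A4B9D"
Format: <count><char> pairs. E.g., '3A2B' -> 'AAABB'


Expanding each <count><char> pair:
  7A -> 'AAAAAAA'
  4B -> 'BBBB'
  9D -> 'DDDDDDDDD'

Decoded = AAAAAAABBBBDDDDDDDDD


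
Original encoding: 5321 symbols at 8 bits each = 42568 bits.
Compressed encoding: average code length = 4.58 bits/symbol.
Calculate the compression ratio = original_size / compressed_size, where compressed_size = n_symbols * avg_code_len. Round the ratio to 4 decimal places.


original_size = n_symbols * orig_bits = 5321 * 8 = 42568 bits
compressed_size = n_symbols * avg_code_len = 5321 * 4.58 = 24370.18 bits
ratio = original_size / compressed_size = 42568 / 24370.18 = 1.7467

Compression ratio = 1.7467


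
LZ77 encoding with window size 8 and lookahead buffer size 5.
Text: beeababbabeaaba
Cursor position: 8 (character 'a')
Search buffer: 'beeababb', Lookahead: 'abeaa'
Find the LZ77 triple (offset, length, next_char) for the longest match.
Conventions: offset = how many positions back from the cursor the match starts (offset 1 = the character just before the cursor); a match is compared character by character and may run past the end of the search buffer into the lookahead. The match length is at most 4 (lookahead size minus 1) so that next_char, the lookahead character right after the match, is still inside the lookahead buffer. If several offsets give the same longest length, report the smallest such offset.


Try each offset into the search buffer:
  offset=1 (pos 7, char 'b'): match length 0
  offset=2 (pos 6, char 'b'): match length 0
  offset=3 (pos 5, char 'a'): match length 2
  offset=4 (pos 4, char 'b'): match length 0
  offset=5 (pos 3, char 'a'): match length 2
  offset=6 (pos 2, char 'e'): match length 0
  offset=7 (pos 1, char 'e'): match length 0
  offset=8 (pos 0, char 'b'): match length 0
Longest match has length 2, found at offsets 3, 5; take the smallest, offset 3.
next_char = character at position 8 + 2 = 10 -> 'e'

Best match: offset=3, length=2 (matching 'ab' starting at position 5)
LZ77 triple: (3, 2, 'e')


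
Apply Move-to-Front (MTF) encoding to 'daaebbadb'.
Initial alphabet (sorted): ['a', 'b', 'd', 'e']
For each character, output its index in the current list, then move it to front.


MTF encoding:
'd': index 2 in ['a', 'b', 'd', 'e'] -> ['d', 'a', 'b', 'e']
'a': index 1 in ['d', 'a', 'b', 'e'] -> ['a', 'd', 'b', 'e']
'a': index 0 in ['a', 'd', 'b', 'e'] -> ['a', 'd', 'b', 'e']
'e': index 3 in ['a', 'd', 'b', 'e'] -> ['e', 'a', 'd', 'b']
'b': index 3 in ['e', 'a', 'd', 'b'] -> ['b', 'e', 'a', 'd']
'b': index 0 in ['b', 'e', 'a', 'd'] -> ['b', 'e', 'a', 'd']
'a': index 2 in ['b', 'e', 'a', 'd'] -> ['a', 'b', 'e', 'd']
'd': index 3 in ['a', 'b', 'e', 'd'] -> ['d', 'a', 'b', 'e']
'b': index 2 in ['d', 'a', 'b', 'e'] -> ['b', 'd', 'a', 'e']


Output: [2, 1, 0, 3, 3, 0, 2, 3, 2]


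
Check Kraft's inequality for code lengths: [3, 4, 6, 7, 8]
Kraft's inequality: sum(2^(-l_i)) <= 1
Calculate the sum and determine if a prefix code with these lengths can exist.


Sum = 2^(-3) + 2^(-4) + 2^(-6) + 2^(-7) + 2^(-8)
    = 0.125 + 0.0625 + 0.015625 + 0.0078125 + 0.00390625
    = 55/256 = 0.21484375
Since 0.21484375 <= 1, Kraft's inequality IS satisfied.
A prefix code with these lengths CAN exist.

Kraft sum = 0.21484375. Satisfied.


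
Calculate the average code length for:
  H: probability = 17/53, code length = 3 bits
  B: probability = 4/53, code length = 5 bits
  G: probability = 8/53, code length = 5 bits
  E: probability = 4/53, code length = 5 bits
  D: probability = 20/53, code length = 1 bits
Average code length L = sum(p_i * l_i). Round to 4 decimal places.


Weighted contributions p_i * l_i:
  H: (17/53) * 3 = 51/53
  B: (4/53) * 5 = 20/53
  G: (8/53) * 5 = 40/53
  E: (4/53) * 5 = 20/53
  D: (20/53) * 1 = 20/53
Sum = (51 + 20 + 40 + 20 + 20)/53 = 151/53

L = 151/53 = 2.8491 bits/symbol


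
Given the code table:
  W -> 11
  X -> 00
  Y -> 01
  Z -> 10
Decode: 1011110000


Decoding:
10 -> Z
11 -> W
11 -> W
00 -> X
00 -> X


Result: ZWWXX


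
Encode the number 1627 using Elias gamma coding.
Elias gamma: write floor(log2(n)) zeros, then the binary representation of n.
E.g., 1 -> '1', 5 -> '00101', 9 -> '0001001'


num_bits = floor(log2(1627)) + 1 = 11
leading_zeros = num_bits - 1 = 10
binary(1627) = 11001011011

Elias gamma(1627) = '0000000000' + '11001011011' = 000000000011001011011 (21 bits)


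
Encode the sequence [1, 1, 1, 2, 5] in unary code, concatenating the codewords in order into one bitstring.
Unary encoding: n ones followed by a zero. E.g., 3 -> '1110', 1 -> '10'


Encode each number as n ones followed by a terminating 0:
  1 -> 10 (2 bits)
  1 -> 10 (2 bits)
  1 -> 10 (2 bits)
  2 -> 110 (3 bits)
  5 -> 111110 (6 bits)
Total length = 2 + 2 + 2 + 3 + 6 = 15 bits.

Unary([1, 1, 1, 2, 5]) = 101010110111110 (15 bits)


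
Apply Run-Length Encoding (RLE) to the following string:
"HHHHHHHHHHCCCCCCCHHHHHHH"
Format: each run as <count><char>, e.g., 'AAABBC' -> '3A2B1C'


Scanning runs left to right:
  i=0: run of 'H' x 10 -> '10H'
  i=10: run of 'C' x 7 -> '7C'
  i=17: run of 'H' x 7 -> '7H'

RLE = 10H7C7H


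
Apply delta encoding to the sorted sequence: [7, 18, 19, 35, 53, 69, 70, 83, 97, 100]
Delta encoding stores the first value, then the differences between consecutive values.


First value: 7
Deltas:
  18 - 7 = 11
  19 - 18 = 1
  35 - 19 = 16
  53 - 35 = 18
  69 - 53 = 16
  70 - 69 = 1
  83 - 70 = 13
  97 - 83 = 14
  100 - 97 = 3


Delta encoded: [7, 11, 1, 16, 18, 16, 1, 13, 14, 3]


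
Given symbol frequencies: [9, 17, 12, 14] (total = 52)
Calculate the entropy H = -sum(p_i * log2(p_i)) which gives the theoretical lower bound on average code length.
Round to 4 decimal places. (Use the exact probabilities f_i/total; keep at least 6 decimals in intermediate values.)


Per-symbol terms -p_i * log2(p_i) with p_i = f_i/52:
  p = 9/52 = 0.173077: log2(p) = -2.530515, -p*log2(p) = 0.437974
  p = 17/52 = 0.326923: log2(p) = -1.612977, -p*log2(p) = 0.527319
  p = 12/52 = 0.230769: log2(p) = -2.115477, -p*log2(p) = 0.488187
  p = 14/52 = 0.269231: log2(p) = -1.893085, -p*log2(p) = 0.509677
H = 0.437974 + 0.527319 + 0.488187 + 0.509677 = 1.963157

H = 1.9632 bits/symbol


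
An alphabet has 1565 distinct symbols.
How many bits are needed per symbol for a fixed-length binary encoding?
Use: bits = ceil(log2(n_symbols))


log2(1565) = 10.6119
Bracket: 2^10 = 1024 < 1565 <= 2^11 = 2048
So ceil(log2(1565)) = 11

bits = ceil(log2(1565)) = ceil(10.6119) = 11 bits


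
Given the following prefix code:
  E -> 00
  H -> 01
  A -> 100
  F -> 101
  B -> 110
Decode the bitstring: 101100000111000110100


Decoding step by step:
Bits 101 -> F
Bits 100 -> A
Bits 00 -> E
Bits 01 -> H
Bits 110 -> B
Bits 00 -> E
Bits 110 -> B
Bits 100 -> A


Decoded message: FAEHBEBA


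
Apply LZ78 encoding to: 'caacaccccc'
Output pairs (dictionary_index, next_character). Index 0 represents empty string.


LZ78 encoding steps:
Dictionary: {0: ''}
Step 1: w='' (idx 0), next='c' -> output (0, 'c'), add 'c' as idx 1
Step 2: w='' (idx 0), next='a' -> output (0, 'a'), add 'a' as idx 2
Step 3: w='a' (idx 2), next='c' -> output (2, 'c'), add 'ac' as idx 3
Step 4: w='ac' (idx 3), next='c' -> output (3, 'c'), add 'acc' as idx 4
Step 5: w='c' (idx 1), next='c' -> output (1, 'c'), add 'cc' as idx 5
Step 6: w='c' (idx 1), end of input -> output (1, '')


Encoded: [(0, 'c'), (0, 'a'), (2, 'c'), (3, 'c'), (1, 'c'), (1, '')]


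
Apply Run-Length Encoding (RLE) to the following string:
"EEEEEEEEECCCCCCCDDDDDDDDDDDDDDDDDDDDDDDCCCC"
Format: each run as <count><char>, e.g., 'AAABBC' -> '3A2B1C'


Scanning runs left to right:
  i=0: run of 'E' x 9 -> '9E'
  i=9: run of 'C' x 7 -> '7C'
  i=16: run of 'D' x 23 -> '23D'
  i=39: run of 'C' x 4 -> '4C'

RLE = 9E7C23D4C


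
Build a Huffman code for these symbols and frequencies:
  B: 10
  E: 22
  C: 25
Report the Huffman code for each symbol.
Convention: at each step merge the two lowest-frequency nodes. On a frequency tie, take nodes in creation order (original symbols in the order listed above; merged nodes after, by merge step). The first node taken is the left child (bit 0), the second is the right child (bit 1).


Huffman tree construction:
Step 1: Merge B(10) + E(22) = 32
Step 2: Merge C(25) + (B+E)(32) = 57
Read each symbol's code off the tree from the root (left child = 0, right child = 1).

Codes:
  B: 10 (length 2)
  E: 11 (length 2)
  C: 0 (length 1)
Average code length: 89/57 = 1.5614 bits/symbol


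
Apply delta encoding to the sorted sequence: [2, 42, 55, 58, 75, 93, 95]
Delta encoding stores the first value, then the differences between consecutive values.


First value: 2
Deltas:
  42 - 2 = 40
  55 - 42 = 13
  58 - 55 = 3
  75 - 58 = 17
  93 - 75 = 18
  95 - 93 = 2


Delta encoded: [2, 40, 13, 3, 17, 18, 2]


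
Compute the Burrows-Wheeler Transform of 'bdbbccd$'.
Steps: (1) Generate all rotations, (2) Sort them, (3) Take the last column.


Rotations (sorted):
  0: $bdbbccd -> last char: d
  1: bbccd$bd -> last char: d
  2: bccd$bdb -> last char: b
  3: bdbbccd$ -> last char: $
  4: ccd$bdbb -> last char: b
  5: cd$bdbbc -> last char: c
  6: d$bdbbcc -> last char: c
  7: dbbccd$b -> last char: b


BWT = ddb$bccb


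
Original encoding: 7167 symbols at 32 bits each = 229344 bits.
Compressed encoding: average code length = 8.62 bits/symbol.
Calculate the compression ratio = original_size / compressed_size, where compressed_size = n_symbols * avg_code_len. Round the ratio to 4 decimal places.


original_size = n_symbols * orig_bits = 7167 * 32 = 229344 bits
compressed_size = n_symbols * avg_code_len = 7167 * 8.62 = 61779.54 bits
ratio = original_size / compressed_size = 229344 / 61779.54 = 3.7123

Compression ratio = 3.7123


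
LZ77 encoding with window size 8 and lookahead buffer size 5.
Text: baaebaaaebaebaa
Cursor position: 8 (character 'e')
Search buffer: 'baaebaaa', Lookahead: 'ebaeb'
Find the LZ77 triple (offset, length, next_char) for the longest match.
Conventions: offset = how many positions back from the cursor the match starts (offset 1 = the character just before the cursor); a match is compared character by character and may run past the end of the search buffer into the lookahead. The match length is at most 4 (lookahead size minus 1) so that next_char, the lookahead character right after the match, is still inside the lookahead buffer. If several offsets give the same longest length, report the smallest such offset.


Try each offset into the search buffer:
  offset=1 (pos 7, char 'a'): match length 0
  offset=2 (pos 6, char 'a'): match length 0
  offset=3 (pos 5, char 'a'): match length 0
  offset=4 (pos 4, char 'b'): match length 0
  offset=5 (pos 3, char 'e'): match length 3
  offset=6 (pos 2, char 'a'): match length 0
  offset=7 (pos 1, char 'a'): match length 0
  offset=8 (pos 0, char 'b'): match length 0
Longest match has length 3 at offset 5.
next_char = character at position 8 + 3 = 11 -> 'e'

Best match: offset=5, length=3 (matching 'eba' starting at position 3)
LZ77 triple: (5, 3, 'e')


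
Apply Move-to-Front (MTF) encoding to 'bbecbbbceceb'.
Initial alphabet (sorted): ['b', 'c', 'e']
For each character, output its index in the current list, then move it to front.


MTF encoding:
'b': index 0 in ['b', 'c', 'e'] -> ['b', 'c', 'e']
'b': index 0 in ['b', 'c', 'e'] -> ['b', 'c', 'e']
'e': index 2 in ['b', 'c', 'e'] -> ['e', 'b', 'c']
'c': index 2 in ['e', 'b', 'c'] -> ['c', 'e', 'b']
'b': index 2 in ['c', 'e', 'b'] -> ['b', 'c', 'e']
'b': index 0 in ['b', 'c', 'e'] -> ['b', 'c', 'e']
'b': index 0 in ['b', 'c', 'e'] -> ['b', 'c', 'e']
'c': index 1 in ['b', 'c', 'e'] -> ['c', 'b', 'e']
'e': index 2 in ['c', 'b', 'e'] -> ['e', 'c', 'b']
'c': index 1 in ['e', 'c', 'b'] -> ['c', 'e', 'b']
'e': index 1 in ['c', 'e', 'b'] -> ['e', 'c', 'b']
'b': index 2 in ['e', 'c', 'b'] -> ['b', 'e', 'c']


Output: [0, 0, 2, 2, 2, 0, 0, 1, 2, 1, 1, 2]


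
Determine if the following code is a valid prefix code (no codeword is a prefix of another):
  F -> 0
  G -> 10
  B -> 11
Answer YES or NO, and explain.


Checking each pair (does one codeword prefix another?):
  F='0' vs G='10': no prefix
  F='0' vs B='11': no prefix
  G='10' vs F='0': no prefix
  G='10' vs B='11': no prefix
  B='11' vs F='0': no prefix
  B='11' vs G='10': no prefix
No violation found over all pairs.

YES -- this is a valid prefix code. No codeword is a prefix of any other codeword.


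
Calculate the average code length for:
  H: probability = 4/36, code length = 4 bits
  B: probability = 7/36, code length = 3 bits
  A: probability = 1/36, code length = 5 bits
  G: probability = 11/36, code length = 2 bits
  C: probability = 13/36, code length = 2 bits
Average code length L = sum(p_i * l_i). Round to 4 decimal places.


Weighted contributions p_i * l_i:
  H: (4/36) * 4 = 16/36
  B: (7/36) * 3 = 21/36
  A: (1/36) * 5 = 5/36
  G: (11/36) * 2 = 22/36
  C: (13/36) * 2 = 26/36
Sum = (16 + 21 + 5 + 22 + 26)/36 = 90/36

L = 90/36 = 2.5000 bits/symbol


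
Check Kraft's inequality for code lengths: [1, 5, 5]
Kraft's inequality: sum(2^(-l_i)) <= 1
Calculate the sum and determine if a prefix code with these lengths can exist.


Sum = 2^(-1) + 2^(-5) + 2^(-5)
    = 0.5 + 0.03125 + 0.03125
    = 18/32 = 0.5625
Since 0.5625 <= 1, Kraft's inequality IS satisfied.
A prefix code with these lengths CAN exist.

Kraft sum = 0.5625. Satisfied.


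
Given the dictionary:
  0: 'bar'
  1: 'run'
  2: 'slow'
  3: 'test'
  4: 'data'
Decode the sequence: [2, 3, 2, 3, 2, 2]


Look up each index in the dictionary:
  2 -> 'slow'
  3 -> 'test'
  2 -> 'slow'
  3 -> 'test'
  2 -> 'slow'
  2 -> 'slow'

Decoded: "slow test slow test slow slow"


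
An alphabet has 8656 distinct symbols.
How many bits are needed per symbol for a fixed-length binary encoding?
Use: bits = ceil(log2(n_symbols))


log2(8656) = 13.0795
Bracket: 2^13 = 8192 < 8656 <= 2^14 = 16384
So ceil(log2(8656)) = 14

bits = ceil(log2(8656)) = ceil(13.0795) = 14 bits


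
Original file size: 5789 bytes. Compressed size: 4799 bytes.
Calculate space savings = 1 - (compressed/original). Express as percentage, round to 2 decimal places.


ratio = compressed/original = 4799/5789 = 0.828986
savings = 1 - ratio = 1 - 0.828986 = 0.171014
as a percentage: 0.171014 * 100 = 17.1%

Space savings = 1 - 4799/5789 = 17.1%


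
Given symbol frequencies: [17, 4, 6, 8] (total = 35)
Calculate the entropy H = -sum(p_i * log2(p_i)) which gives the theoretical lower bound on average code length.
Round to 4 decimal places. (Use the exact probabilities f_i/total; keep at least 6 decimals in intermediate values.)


Per-symbol terms -p_i * log2(p_i) with p_i = f_i/35:
  p = 17/35 = 0.485714: log2(p) = -1.041820, -p*log2(p) = 0.506027
  p = 4/35 = 0.114286: log2(p) = -3.129283, -p*log2(p) = 0.357632
  p = 6/35 = 0.171429: log2(p) = -2.544321, -p*log2(p) = 0.436169
  p = 8/35 = 0.228571: log2(p) = -2.129283, -p*log2(p) = 0.486693
H = 0.506027 + 0.357632 + 0.436169 + 0.486693 = 1.786521

H = 1.7865 bits/symbol


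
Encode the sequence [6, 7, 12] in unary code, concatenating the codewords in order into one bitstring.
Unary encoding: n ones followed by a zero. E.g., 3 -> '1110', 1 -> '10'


Encode each number as n ones followed by a terminating 0:
  6 -> 1111110 (7 bits)
  7 -> 11111110 (8 bits)
  12 -> 1111111111110 (13 bits)
Total length = 7 + 8 + 13 = 28 bits.

Unary([6, 7, 12]) = 1111110111111101111111111110 (28 bits)


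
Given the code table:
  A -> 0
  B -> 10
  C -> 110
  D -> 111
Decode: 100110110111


Decoding:
10 -> B
0 -> A
110 -> C
110 -> C
111 -> D


Result: BACCD


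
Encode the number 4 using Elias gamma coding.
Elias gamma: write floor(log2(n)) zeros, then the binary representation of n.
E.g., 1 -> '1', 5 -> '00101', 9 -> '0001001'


num_bits = floor(log2(4)) + 1 = 3
leading_zeros = num_bits - 1 = 2
binary(4) = 100

Elias gamma(4) = '00' + '100' = 00100 (5 bits)


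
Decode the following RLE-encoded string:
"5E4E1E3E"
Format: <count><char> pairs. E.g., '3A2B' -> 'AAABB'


Expanding each <count><char> pair:
  5E -> 'EEEEE'
  4E -> 'EEEE'
  1E -> 'E'
  3E -> 'EEE'

Decoded = EEEEEEEEEEEEE


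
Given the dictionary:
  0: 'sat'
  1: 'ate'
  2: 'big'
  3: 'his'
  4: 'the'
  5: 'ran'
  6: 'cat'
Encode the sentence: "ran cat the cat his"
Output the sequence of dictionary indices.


Look up each word in the dictionary:
  'ran' -> 5
  'cat' -> 6
  'the' -> 4
  'cat' -> 6
  'his' -> 3

Encoded: [5, 6, 4, 6, 3]


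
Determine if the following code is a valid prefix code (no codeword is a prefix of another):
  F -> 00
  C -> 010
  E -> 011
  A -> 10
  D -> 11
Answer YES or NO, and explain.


Checking each pair (does one codeword prefix another?):
  F='00' vs C='010': no prefix
  F='00' vs E='011': no prefix
  F='00' vs A='10': no prefix
  F='00' vs D='11': no prefix
  C='010' vs F='00': no prefix
  C='010' vs E='011': no prefix
  C='010' vs A='10': no prefix
  C='010' vs D='11': no prefix
  E='011' vs F='00': no prefix
  E='011' vs C='010': no prefix
  E='011' vs A='10': no prefix
  E='011' vs D='11': no prefix
  A='10' vs F='00': no prefix
  A='10' vs C='010': no prefix
  A='10' vs E='011': no prefix
  A='10' vs D='11': no prefix
  D='11' vs F='00': no prefix
  D='11' vs C='010': no prefix
  D='11' vs E='011': no prefix
  D='11' vs A='10': no prefix
No violation found over all pairs.

YES -- this is a valid prefix code. No codeword is a prefix of any other codeword.
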